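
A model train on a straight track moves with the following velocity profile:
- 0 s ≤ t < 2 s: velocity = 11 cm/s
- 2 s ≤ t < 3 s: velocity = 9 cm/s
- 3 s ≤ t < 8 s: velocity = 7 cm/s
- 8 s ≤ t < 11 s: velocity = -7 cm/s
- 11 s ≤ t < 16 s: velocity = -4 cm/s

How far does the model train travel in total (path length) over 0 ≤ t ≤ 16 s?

Total distance travelled is ∫|v| dt — sum the magnitudes of each area piece.
0–2 s: |11| × 2 = 22 cm
2–3 s: |9| × 1 = 9 cm
3–8 s: |7| × 5 = 35 cm
8–11 s: |-7| × 3 = 21 cm
11–16 s: |-4| × 5 = 20 cm
Total distance = 107 cm

107 cm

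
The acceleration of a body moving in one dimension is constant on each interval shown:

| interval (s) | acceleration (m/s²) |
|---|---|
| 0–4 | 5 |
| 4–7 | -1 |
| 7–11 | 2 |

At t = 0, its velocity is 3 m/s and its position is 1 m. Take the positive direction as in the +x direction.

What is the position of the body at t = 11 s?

On each constant-a segment, Δv = aΔt and Δx = v₀Δt + ½aΔt²; chain segment to segment.
0–4 s: v starts 3 m/s; Δx = 3·4 + ½·5·4² = 52 m; v ends 23 m/s.
4–7 s: v starts 23 m/s; Δx = 23·3 + ½·-1·3² = 64.5 m; v ends 20 m/s.
7–11 s: v starts 20 m/s; Δx = 20·4 + ½·2·4² = 96 m; v ends 28 m/s.
x(11) = 1 + Σ Δx = 213.5 m.

213.5 m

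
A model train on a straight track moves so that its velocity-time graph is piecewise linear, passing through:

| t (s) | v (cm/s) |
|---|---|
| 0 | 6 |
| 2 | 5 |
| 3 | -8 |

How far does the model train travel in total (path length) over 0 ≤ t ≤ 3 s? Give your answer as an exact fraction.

375/26 cm

Distance (not displacement) is the total path length: add the absolute areas under v-t.
0–2 s: |½(6 + 5)(2)| = 11 cm
2–3 s: v = 0 at t = 31/13 s; triangle areas 25/26 + 32/13 = 89/26 cm
Total distance = 375/26 cm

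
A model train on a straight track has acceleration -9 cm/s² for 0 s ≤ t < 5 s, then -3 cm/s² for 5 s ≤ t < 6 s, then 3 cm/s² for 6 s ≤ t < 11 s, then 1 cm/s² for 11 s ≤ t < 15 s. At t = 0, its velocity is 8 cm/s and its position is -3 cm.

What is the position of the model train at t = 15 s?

-368.5 cm

On each constant-a segment, Δv = aΔt and Δx = v₀Δt + ½aΔt²; chain segment to segment.
0–5 s: v starts 8 cm/s; Δx = 8·5 + ½·-9·5² = -72.5 cm; v ends -37 cm/s.
5–6 s: v starts -37 cm/s; Δx = -37·1 + ½·-3·1² = -38.5 cm; v ends -40 cm/s.
6–11 s: v starts -40 cm/s; Δx = -40·5 + ½·3·5² = -162.5 cm; v ends -25 cm/s.
11–15 s: v starts -25 cm/s; Δx = -25·4 + ½·1·4² = -92 cm; v ends -21 cm/s.
x(15) = -3 + Σ Δx = -368.5 cm.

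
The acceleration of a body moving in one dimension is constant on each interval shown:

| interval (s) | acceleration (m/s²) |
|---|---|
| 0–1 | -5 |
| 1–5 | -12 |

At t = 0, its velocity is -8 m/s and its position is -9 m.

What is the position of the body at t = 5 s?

On each constant-a segment, Δv = aΔt and Δx = v₀Δt + ½aΔt²; chain segment to segment.
0–1 s: v starts -8 m/s; Δx = -8·1 + ½·-5·1² = -10.5 m; v ends -13 m/s.
1–5 s: v starts -13 m/s; Δx = -13·4 + ½·-12·4² = -148 m; v ends -61 m/s.
x(5) = -9 + Σ Δx = -167.5 m.

-167.5 m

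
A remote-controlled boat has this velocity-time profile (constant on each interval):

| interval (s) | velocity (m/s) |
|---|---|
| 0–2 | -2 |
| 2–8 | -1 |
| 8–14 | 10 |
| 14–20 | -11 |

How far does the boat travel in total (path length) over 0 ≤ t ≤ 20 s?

136 m

Distance (not displacement) is the total path length: add the absolute areas under v-t.
0–2 s: |-2| × 2 = 4 m
2–8 s: |-1| × 6 = 6 m
8–14 s: |10| × 6 = 60 m
14–20 s: |-11| × 6 = 66 m
Total distance = 136 m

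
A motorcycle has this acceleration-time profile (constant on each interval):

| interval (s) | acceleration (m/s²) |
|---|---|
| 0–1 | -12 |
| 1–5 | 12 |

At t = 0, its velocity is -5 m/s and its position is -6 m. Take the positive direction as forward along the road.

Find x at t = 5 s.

11 m

On each constant-a segment, Δv = aΔt and Δx = v₀Δt + ½aΔt²; chain segment to segment.
0–1 s: v starts -5 m/s; Δx = -5·1 + ½·-12·1² = -11 m; v ends -17 m/s.
1–5 s: v starts -17 m/s; Δx = -17·4 + ½·12·4² = 28 m; v ends 31 m/s.
x(5) = -6 + Σ Δx = 11 m.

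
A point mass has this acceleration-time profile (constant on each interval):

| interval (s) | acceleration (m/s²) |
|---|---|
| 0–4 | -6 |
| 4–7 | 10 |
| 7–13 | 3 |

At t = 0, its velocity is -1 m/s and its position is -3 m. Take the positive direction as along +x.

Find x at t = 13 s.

On each constant-a segment, Δv = aΔt and Δx = v₀Δt + ½aΔt²; chain segment to segment.
0–4 s: v starts -1 m/s; Δx = -1·4 + ½·-6·4² = -52 m; v ends -25 m/s.
4–7 s: v starts -25 m/s; Δx = -25·3 + ½·10·3² = -30 m; v ends 5 m/s.
7–13 s: v starts 5 m/s; Δx = 5·6 + ½·3·6² = 84 m; v ends 23 m/s.
x(13) = -3 + Σ Δx = -1 m.

-1 m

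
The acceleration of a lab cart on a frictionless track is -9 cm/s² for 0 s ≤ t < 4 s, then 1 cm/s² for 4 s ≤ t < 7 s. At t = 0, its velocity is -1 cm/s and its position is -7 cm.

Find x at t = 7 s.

On each constant-a segment, Δv = aΔt and Δx = v₀Δt + ½aΔt²; chain segment to segment.
0–4 s: v starts -1 cm/s; Δx = -1·4 + ½·-9·4² = -76 cm; v ends -37 cm/s.
4–7 s: v starts -37 cm/s; Δx = -37·3 + ½·1·3² = -106.5 cm; v ends -34 cm/s.
x(7) = -7 + Σ Δx = -189.5 cm.

-189.5 cm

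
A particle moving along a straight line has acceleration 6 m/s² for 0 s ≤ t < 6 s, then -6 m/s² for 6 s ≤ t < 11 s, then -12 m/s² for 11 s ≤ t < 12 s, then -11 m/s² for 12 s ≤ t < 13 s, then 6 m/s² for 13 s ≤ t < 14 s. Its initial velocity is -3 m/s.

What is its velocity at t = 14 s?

-14 m/s

Δv equals the area under the a-t graph; then v = v₀ + Δv.
0–6 s: 6 × 6 = 36 m/s
6–11 s: -6 × 5 = -30 m/s
11–12 s: -12 × 1 = -12 m/s
12–13 s: -11 × 1 = -11 m/s
13–14 s: 6 × 1 = 6 m/s
Δv = -11 m/s, so v(14) = -3 + (-11) = -14 m/s.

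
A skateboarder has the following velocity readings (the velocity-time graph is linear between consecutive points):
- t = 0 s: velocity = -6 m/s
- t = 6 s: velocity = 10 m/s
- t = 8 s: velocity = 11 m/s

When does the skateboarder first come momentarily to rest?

v changes sign on 0–6 s (from -6 to 10); the graph is linear there, so v = 0 at t = 0 + (6)·(6 − 0)/(10 − -6) = 2.25 s.

t = 2.25 s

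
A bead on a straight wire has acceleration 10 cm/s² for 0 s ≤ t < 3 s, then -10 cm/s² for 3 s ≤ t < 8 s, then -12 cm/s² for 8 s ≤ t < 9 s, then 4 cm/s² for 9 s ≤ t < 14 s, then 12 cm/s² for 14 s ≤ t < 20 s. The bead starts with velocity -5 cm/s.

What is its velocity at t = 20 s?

55 cm/s

Δv equals the area under the a-t graph; then v = v₀ + Δv.
0–3 s: 10 × 3 = 30 cm/s
3–8 s: -10 × 5 = -50 cm/s
8–9 s: -12 × 1 = -12 cm/s
9–14 s: 4 × 5 = 20 cm/s
14–20 s: 12 × 6 = 72 cm/s
Δv = 60 cm/s, so v(20) = -5 + (60) = 55 cm/s.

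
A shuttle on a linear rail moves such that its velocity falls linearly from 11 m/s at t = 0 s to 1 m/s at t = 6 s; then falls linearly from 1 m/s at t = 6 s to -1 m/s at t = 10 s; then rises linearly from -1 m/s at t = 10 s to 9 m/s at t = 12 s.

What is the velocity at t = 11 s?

On 10–12 s the graph is linear from -1 to 9 m/s: v(11) = -1 + (9 − -1)·(11 − 10)/(12 − 10) = 4 m/s.

4 m/s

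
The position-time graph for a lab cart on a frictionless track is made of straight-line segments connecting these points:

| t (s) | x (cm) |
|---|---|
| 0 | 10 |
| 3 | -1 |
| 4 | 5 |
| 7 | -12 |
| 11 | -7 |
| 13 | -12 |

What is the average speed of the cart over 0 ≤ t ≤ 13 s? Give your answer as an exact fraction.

Average speed = (total path length)/(elapsed time); on a piecewise-linear x-t graph the path length is Σ|Δx|.
0–3 s: |Δx| = |-1 − 10| = 11 cm
3–4 s: |Δx| = |5 − -1| = 6 cm
4–7 s: |Δx| = |-12 − 5| = 17 cm
7–11 s: |Δx| = |-7 − -12| = 5 cm
11–13 s: |Δx| = |-12 − -7| = 5 cm
Total path = 44 cm; average speed = 44/13 = 44/13 cm/s.

44/13 cm/s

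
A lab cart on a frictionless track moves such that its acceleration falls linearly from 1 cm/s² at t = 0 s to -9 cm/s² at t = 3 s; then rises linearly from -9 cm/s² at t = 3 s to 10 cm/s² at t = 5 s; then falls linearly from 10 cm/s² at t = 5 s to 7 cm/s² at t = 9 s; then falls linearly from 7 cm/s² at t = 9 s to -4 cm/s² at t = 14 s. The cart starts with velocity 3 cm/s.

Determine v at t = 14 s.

Δv equals the area under the a-t graph; then v = v₀ + Δv.
0–3 s: ½(1 + -9)(3) = -12 cm/s
3–5 s: ½(-9 + 10)(2) = 1 cm/s
5–9 s: ½(10 + 7)(4) = 34 cm/s
9–14 s: ½(7 + -4)(5) = 7.5 cm/s
Δv = 30.5 cm/s, so v(14) = 3 + (30.5) = 33.5 cm/s.

33.5 cm/s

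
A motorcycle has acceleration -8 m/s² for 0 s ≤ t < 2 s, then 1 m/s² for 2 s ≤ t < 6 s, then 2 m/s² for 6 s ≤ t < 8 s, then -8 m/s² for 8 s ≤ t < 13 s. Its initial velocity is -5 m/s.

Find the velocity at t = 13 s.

Δv equals the area under the a-t graph; then v = v₀ + Δv.
0–2 s: -8 × 2 = -16 m/s
2–6 s: 1 × 4 = 4 m/s
6–8 s: 2 × 2 = 4 m/s
8–13 s: -8 × 5 = -40 m/s
Δv = -48 m/s, so v(13) = -5 + (-48) = -53 m/s.

-53 m/s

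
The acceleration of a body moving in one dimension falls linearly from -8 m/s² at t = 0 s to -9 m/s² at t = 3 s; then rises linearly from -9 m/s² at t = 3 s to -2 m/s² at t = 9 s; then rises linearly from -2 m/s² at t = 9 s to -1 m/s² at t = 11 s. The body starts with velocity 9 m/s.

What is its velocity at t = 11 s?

Δv equals the area under the a-t graph; then v = v₀ + Δv.
0–3 s: ½(-8 + -9)(3) = -25.5 m/s
3–9 s: ½(-9 + -2)(6) = -33 m/s
9–11 s: ½(-2 + -1)(2) = -3 m/s
Δv = -61.5 m/s, so v(11) = 9 + (-61.5) = -52.5 m/s.

-52.5 m/s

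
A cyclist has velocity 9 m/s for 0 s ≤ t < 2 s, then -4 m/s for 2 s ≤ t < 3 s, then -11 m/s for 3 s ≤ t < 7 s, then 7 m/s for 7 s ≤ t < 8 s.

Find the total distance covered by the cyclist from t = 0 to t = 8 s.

73 m

Distance (not displacement) is the total path length: add the absolute areas under v-t.
0–2 s: |9| × 2 = 18 m
2–3 s: |-4| × 1 = 4 m
3–7 s: |-11| × 4 = 44 m
7–8 s: |7| × 1 = 7 m
Total distance = 73 m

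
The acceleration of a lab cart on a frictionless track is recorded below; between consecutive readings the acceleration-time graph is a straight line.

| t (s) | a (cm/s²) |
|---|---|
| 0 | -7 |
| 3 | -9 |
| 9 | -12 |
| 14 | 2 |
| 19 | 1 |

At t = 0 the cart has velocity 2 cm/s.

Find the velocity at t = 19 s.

Δv equals the area under the a-t graph; then v = v₀ + Δv.
0–3 s: ½(-7 + -9)(3) = -24 cm/s
3–9 s: ½(-9 + -12)(6) = -63 cm/s
9–14 s: ½(-12 + 2)(5) = -25 cm/s
14–19 s: ½(2 + 1)(5) = 7.5 cm/s
Δv = -104.5 cm/s, so v(19) = 2 + (-104.5) = -102.5 cm/s.

-102.5 cm/s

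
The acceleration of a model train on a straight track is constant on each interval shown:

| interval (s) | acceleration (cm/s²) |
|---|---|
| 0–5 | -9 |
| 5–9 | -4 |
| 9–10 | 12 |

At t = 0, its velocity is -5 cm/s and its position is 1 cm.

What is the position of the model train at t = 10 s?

On each constant-a segment, Δv = aΔt and Δx = v₀Δt + ½aΔt²; chain segment to segment.
0–5 s: v starts -5 cm/s; Δx = -5·5 + ½·-9·5² = -137.5 cm; v ends -50 cm/s.
5–9 s: v starts -50 cm/s; Δx = -50·4 + ½·-4·4² = -232 cm; v ends -66 cm/s.
9–10 s: v starts -66 cm/s; Δx = -66·1 + ½·12·1² = -60 cm; v ends -54 cm/s.
x(10) = 1 + Σ Δx = -428.5 cm.

-428.5 cm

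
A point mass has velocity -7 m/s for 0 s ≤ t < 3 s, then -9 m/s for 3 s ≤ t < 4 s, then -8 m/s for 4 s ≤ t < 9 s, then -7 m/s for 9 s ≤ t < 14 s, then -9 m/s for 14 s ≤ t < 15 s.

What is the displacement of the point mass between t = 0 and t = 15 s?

-114 m

Net displacement equals the area under the velocity-time graph (areas below the axis count negative).
0–3 s: -7 × 3 = -21 m
3–4 s: -9 × 1 = -9 m
4–9 s: -8 × 5 = -40 m
9–14 s: -7 × 5 = -35 m
14–15 s: -9 × 1 = -9 m
Net displacement = -114 m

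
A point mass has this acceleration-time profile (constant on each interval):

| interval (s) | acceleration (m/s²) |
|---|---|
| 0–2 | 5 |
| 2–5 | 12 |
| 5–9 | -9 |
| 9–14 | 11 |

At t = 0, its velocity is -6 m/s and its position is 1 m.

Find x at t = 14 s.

310.5 m

On each constant-a segment, Δv = aΔt and Δx = v₀Δt + ½aΔt²; chain segment to segment.
0–2 s: v starts -6 m/s; Δx = -6·2 + ½·5·2² = -2 m; v ends 4 m/s.
2–5 s: v starts 4 m/s; Δx = 4·3 + ½·12·3² = 66 m; v ends 40 m/s.
5–9 s: v starts 40 m/s; Δx = 40·4 + ½·-9·4² = 88 m; v ends 4 m/s.
9–14 s: v starts 4 m/s; Δx = 4·5 + ½·11·5² = 157.5 m; v ends 59 m/s.
x(14) = 1 + Σ Δx = 310.5 m.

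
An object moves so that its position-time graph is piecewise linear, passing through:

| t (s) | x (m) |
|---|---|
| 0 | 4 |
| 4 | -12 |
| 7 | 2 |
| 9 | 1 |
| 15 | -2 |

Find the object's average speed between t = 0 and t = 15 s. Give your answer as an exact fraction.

34/15 m/s

Average speed = (total path length)/(elapsed time); on a piecewise-linear x-t graph the path length is Σ|Δx|.
0–4 s: |Δx| = |-12 − 4| = 16 m
4–7 s: |Δx| = |2 − -12| = 14 m
7–9 s: |Δx| = |1 − 2| = 1 m
9–15 s: |Δx| = |-2 − 1| = 3 m
Total path = 34 m; average speed = 34/15 = 34/15 m/s.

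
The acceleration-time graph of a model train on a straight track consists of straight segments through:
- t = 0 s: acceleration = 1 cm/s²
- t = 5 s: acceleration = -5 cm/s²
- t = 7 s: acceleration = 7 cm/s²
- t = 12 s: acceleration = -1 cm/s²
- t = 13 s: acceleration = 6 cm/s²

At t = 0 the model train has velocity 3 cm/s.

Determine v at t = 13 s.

12.5 cm/s

Δv equals the area under the a-t graph; then v = v₀ + Δv.
0–5 s: ½(1 + -5)(5) = -10 cm/s
5–7 s: ½(-5 + 7)(2) = 2 cm/s
7–12 s: ½(7 + -1)(5) = 15 cm/s
12–13 s: ½(-1 + 6)(1) = 2.5 cm/s
Δv = 9.5 cm/s, so v(13) = 3 + (9.5) = 12.5 cm/s.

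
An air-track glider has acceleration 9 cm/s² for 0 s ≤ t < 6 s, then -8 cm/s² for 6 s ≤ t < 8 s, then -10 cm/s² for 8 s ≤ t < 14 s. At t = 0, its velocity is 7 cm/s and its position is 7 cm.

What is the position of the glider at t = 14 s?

On each constant-a segment, Δv = aΔt and Δx = v₀Δt + ½aΔt²; chain segment to segment.
0–6 s: v starts 7 cm/s; Δx = 7·6 + ½·9·6² = 204 cm; v ends 61 cm/s.
6–8 s: v starts 61 cm/s; Δx = 61·2 + ½·-8·2² = 106 cm; v ends 45 cm/s.
8–14 s: v starts 45 cm/s; Δx = 45·6 + ½·-10·6² = 90 cm; v ends -15 cm/s.
x(14) = 7 + Σ Δx = 407 cm.

407 cm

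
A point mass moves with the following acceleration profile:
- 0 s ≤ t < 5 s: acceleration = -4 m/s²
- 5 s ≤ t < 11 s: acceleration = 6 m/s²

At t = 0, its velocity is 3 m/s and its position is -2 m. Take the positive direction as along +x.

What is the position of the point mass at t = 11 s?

-31 m

On each constant-a segment, Δv = aΔt and Δx = v₀Δt + ½aΔt²; chain segment to segment.
0–5 s: v starts 3 m/s; Δx = 3·5 + ½·-4·5² = -35 m; v ends -17 m/s.
5–11 s: v starts -17 m/s; Δx = -17·6 + ½·6·6² = 6 m; v ends 19 m/s.
x(11) = -2 + Σ Δx = -31 m.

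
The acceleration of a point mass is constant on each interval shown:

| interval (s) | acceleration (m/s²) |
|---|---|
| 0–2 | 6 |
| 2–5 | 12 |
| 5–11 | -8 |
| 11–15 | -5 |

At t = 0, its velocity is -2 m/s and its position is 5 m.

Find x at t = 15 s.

On each constant-a segment, Δv = aΔt and Δx = v₀Δt + ½aΔt²; chain segment to segment.
0–2 s: v starts -2 m/s; Δx = -2·2 + ½·6·2² = 8 m; v ends 10 m/s.
2–5 s: v starts 10 m/s; Δx = 10·3 + ½·12·3² = 84 m; v ends 46 m/s.
5–11 s: v starts 46 m/s; Δx = 46·6 + ½·-8·6² = 132 m; v ends -2 m/s.
11–15 s: v starts -2 m/s; Δx = -2·4 + ½·-5·4² = -48 m; v ends -22 m/s.
x(15) = 5 + Σ Δx = 181 m.

181 m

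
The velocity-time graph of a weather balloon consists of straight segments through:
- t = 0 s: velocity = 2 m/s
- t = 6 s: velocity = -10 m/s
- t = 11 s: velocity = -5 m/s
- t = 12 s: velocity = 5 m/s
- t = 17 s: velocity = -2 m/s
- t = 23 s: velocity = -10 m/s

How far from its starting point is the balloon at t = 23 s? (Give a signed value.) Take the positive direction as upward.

Net displacement equals the area under the velocity-time graph (areas below the axis count negative).
0–6 s: ½(2 + -10)(6) = -24 m
6–11 s: ½(-10 + -5)(5) = -37.5 m
11–12 s: ½(-5 + 5)(1) = 0 m
12–17 s: ½(5 + -2)(5) = 7.5 m
17–23 s: ½(-2 + -10)(6) = -36 m
Net displacement = -90 m

-90 m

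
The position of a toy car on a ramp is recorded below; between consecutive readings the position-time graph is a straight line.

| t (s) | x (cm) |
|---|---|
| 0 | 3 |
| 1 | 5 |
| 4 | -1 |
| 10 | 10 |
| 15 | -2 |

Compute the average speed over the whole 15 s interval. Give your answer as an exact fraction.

Average speed = (total path length)/(elapsed time); on a piecewise-linear x-t graph the path length is Σ|Δx|.
0–1 s: |Δx| = |5 − 3| = 2 cm
1–4 s: |Δx| = |-1 − 5| = 6 cm
4–10 s: |Δx| = |10 − -1| = 11 cm
10–15 s: |Δx| = |-2 − 10| = 12 cm
Total path = 31 cm; average speed = 31/15 = 31/15 cm/s.

31/15 cm/s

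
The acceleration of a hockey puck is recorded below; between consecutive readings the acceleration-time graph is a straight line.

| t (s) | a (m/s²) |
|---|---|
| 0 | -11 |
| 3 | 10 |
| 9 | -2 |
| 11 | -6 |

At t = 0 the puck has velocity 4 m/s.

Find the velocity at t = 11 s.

Δv equals the area under the a-t graph; then v = v₀ + Δv.
0–3 s: ½(-11 + 10)(3) = -1.5 m/s
3–9 s: ½(10 + -2)(6) = 24 m/s
9–11 s: ½(-2 + -6)(2) = -8 m/s
Δv = 14.5 m/s, so v(11) = 4 + (14.5) = 18.5 m/s.

18.5 m/s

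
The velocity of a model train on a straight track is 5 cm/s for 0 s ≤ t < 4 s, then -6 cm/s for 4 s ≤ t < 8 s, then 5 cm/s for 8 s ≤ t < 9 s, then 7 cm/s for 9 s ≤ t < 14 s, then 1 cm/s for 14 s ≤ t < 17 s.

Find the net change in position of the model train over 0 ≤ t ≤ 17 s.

Displacement is the signed area under the v-t curve.
0–4 s: 5 × 4 = 20 cm
4–8 s: -6 × 4 = -24 cm
8–9 s: 5 × 1 = 5 cm
9–14 s: 7 × 5 = 35 cm
14–17 s: 1 × 3 = 3 cm
Net displacement = 39 cm

39 cm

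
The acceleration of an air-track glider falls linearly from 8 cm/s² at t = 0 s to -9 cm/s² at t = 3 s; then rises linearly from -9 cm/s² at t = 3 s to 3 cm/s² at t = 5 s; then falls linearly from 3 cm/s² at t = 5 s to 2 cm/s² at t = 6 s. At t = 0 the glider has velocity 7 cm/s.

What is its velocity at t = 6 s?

Δv equals the area under the a-t graph; then v = v₀ + Δv.
0–3 s: ½(8 + -9)(3) = -1.5 cm/s
3–5 s: ½(-9 + 3)(2) = -6 cm/s
5–6 s: ½(3 + 2)(1) = 2.5 cm/s
Δv = -5 cm/s, so v(6) = 7 + (-5) = 2 cm/s.

2 cm/s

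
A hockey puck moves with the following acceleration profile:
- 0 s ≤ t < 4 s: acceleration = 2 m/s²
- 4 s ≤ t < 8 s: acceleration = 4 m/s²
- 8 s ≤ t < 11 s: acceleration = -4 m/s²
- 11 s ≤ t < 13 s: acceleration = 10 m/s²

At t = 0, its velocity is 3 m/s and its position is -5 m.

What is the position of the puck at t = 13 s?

On each constant-a segment, Δv = aΔt and Δx = v₀Δt + ½aΔt²; chain segment to segment.
0–4 s: v starts 3 m/s; Δx = 3·4 + ½·2·4² = 28 m; v ends 11 m/s.
4–8 s: v starts 11 m/s; Δx = 11·4 + ½·4·4² = 76 m; v ends 27 m/s.
8–11 s: v starts 27 m/s; Δx = 27·3 + ½·-4·3² = 63 m; v ends 15 m/s.
11–13 s: v starts 15 m/s; Δx = 15·2 + ½·10·2² = 50 m; v ends 35 m/s.
x(13) = -5 + Σ Δx = 212 m.

212 m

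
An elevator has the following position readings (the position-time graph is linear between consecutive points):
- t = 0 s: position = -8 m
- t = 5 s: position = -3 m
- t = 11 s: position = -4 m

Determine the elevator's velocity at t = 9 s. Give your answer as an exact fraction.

Velocity is the slope of the x-t graph on 5–11 s: (-4 − -3)/(11 − 5) = -1/6 m/s.

-1/6 m/s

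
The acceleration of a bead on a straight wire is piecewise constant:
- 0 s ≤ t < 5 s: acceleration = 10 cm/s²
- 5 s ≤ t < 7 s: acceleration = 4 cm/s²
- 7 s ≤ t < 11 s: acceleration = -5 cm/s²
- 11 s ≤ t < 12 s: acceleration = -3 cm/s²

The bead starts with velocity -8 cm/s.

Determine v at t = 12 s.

Δv equals the area under the a-t graph; then v = v₀ + Δv.
0–5 s: 10 × 5 = 50 cm/s
5–7 s: 4 × 2 = 8 cm/s
7–11 s: -5 × 4 = -20 cm/s
11–12 s: -3 × 1 = -3 cm/s
Δv = 35 cm/s, so v(12) = -8 + (35) = 27 cm/s.

27 cm/s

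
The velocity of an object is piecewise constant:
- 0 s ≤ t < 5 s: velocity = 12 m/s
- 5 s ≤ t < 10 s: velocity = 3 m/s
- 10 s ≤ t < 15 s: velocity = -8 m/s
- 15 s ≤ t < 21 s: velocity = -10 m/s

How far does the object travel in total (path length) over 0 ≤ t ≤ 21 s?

Total distance travelled is ∫|v| dt — sum the magnitudes of each area piece.
0–5 s: |12| × 5 = 60 m
5–10 s: |3| × 5 = 15 m
10–15 s: |-8| × 5 = 40 m
15–21 s: |-10| × 6 = 60 m
Total distance = 175 m

175 m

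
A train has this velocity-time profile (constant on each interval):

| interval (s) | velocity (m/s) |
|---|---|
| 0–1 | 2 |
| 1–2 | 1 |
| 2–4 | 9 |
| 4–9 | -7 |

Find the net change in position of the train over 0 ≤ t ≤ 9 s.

-14 m

Net displacement equals the area under the velocity-time graph (areas below the axis count negative).
0–1 s: 2 × 1 = 2 m
1–2 s: 1 × 1 = 1 m
2–4 s: 9 × 2 = 18 m
4–9 s: -7 × 5 = -35 m
Net displacement = -14 m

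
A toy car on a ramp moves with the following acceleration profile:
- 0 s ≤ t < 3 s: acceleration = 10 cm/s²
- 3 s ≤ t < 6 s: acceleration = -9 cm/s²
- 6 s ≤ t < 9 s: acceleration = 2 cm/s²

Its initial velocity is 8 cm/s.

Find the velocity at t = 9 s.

Δv equals the area under the a-t graph; then v = v₀ + Δv.
0–3 s: 10 × 3 = 30 cm/s
3–6 s: -9 × 3 = -27 cm/s
6–9 s: 2 × 3 = 6 cm/s
Δv = 9 cm/s, so v(9) = 8 + (9) = 17 cm/s.

17 cm/s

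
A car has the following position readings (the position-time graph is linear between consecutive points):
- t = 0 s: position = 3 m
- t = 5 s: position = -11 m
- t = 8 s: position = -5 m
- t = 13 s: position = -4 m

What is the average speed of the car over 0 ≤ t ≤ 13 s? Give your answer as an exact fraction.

Average speed = (total path length)/(elapsed time); on a piecewise-linear x-t graph the path length is Σ|Δx|.
0–5 s: |Δx| = |-11 − 3| = 14 m
5–8 s: |Δx| = |-5 − -11| = 6 m
8–13 s: |Δx| = |-4 − -5| = 1 m
Total path = 21 m; average speed = 21/13 = 21/13 m/s.

21/13 m/s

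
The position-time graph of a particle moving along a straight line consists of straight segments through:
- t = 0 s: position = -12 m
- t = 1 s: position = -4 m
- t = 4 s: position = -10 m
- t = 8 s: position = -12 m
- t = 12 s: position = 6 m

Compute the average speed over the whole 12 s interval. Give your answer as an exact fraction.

Average speed = (total path length)/(elapsed time); on a piecewise-linear x-t graph the path length is Σ|Δx|.
0–1 s: |Δx| = |-4 − -12| = 8 m
1–4 s: |Δx| = |-10 − -4| = 6 m
4–8 s: |Δx| = |-12 − -10| = 2 m
8–12 s: |Δx| = |6 − -12| = 18 m
Total path = 34 m; average speed = 34/12 = 17/6 m/s.

17/6 m/s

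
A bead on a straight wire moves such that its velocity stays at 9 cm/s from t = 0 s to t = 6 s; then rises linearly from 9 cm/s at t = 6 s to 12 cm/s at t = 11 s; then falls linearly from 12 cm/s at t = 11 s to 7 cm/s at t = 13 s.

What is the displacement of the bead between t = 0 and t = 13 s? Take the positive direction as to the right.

125.5 cm

Displacement is the signed area under the v-t curve.
0–6 s: 9 × 6 = 54 cm
6–11 s: ½(9 + 12)(5) = 52.5 cm
11–13 s: ½(12 + 7)(2) = 19 cm
Net displacement = 125.5 cm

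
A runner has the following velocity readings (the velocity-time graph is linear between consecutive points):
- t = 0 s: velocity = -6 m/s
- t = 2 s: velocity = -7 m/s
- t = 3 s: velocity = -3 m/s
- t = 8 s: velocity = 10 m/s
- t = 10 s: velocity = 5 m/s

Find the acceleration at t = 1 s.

Acceleration is the slope of the v-t graph on 0–2 s: (-7 − -6)/(2 − 0) = -0.5 m/s².

-0.5 m/s²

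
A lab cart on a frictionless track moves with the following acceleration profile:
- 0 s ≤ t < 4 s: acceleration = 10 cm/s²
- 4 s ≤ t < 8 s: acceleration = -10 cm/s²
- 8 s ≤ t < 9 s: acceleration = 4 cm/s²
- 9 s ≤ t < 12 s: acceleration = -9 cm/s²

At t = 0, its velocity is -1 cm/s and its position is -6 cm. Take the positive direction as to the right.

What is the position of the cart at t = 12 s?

On each constant-a segment, Δv = aΔt and Δx = v₀Δt + ½aΔt²; chain segment to segment.
0–4 s: v starts -1 cm/s; Δx = -1·4 + ½·10·4² = 76 cm; v ends 39 cm/s.
4–8 s: v starts 39 cm/s; Δx = 39·4 + ½·-10·4² = 76 cm; v ends -1 cm/s.
8–9 s: v starts -1 cm/s; Δx = -1·1 + ½·4·1² = 1 cm; v ends 3 cm/s.
9–12 s: v starts 3 cm/s; Δx = 3·3 + ½·-9·3² = -31.5 cm; v ends -24 cm/s.
x(12) = -6 + Σ Δx = 115.5 cm.

115.5 cm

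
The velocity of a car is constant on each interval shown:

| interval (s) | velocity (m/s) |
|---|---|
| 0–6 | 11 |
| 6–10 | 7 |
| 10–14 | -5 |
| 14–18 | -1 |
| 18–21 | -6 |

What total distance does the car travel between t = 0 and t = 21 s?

Total distance travelled is ∫|v| dt — sum the magnitudes of each area piece.
0–6 s: |11| × 6 = 66 m
6–10 s: |7| × 4 = 28 m
10–14 s: |-5| × 4 = 20 m
14–18 s: |-1| × 4 = 4 m
18–21 s: |-6| × 3 = 18 m
Total distance = 136 m

136 m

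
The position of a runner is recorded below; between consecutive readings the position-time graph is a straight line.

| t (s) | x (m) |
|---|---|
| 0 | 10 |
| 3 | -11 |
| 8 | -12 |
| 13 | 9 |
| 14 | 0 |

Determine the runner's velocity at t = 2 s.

-7 m/s

Velocity is the slope of the x-t graph on 0–3 s: (-11 − 10)/(3 − 0) = -7 m/s.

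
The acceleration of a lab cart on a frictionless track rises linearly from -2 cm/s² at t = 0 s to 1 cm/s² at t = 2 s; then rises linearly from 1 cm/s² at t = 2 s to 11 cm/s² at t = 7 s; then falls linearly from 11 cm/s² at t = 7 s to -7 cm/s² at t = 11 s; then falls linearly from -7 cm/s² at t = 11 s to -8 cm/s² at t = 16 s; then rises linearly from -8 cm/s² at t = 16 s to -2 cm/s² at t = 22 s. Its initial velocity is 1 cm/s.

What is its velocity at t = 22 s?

-29.5 cm/s

Δv equals the area under the a-t graph; then v = v₀ + Δv.
0–2 s: ½(-2 + 1)(2) = -1 cm/s
2–7 s: ½(1 + 11)(5) = 30 cm/s
7–11 s: ½(11 + -7)(4) = 8 cm/s
11–16 s: ½(-7 + -8)(5) = -37.5 cm/s
16–22 s: ½(-8 + -2)(6) = -30 cm/s
Δv = -30.5 cm/s, so v(22) = 1 + (-30.5) = -29.5 cm/s.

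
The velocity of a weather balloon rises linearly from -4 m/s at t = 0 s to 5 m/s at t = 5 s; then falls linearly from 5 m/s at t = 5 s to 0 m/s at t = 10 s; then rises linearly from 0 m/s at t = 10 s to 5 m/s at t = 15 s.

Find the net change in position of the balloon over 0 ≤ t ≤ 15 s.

Displacement is the signed area under the v-t curve.
0–5 s: ½(-4 + 5)(5) = 2.5 m
5–10 s: ½(5 + 0)(5) = 12.5 m
10–15 s: ½(0 + 5)(5) = 12.5 m
Net displacement = 27.5 m

27.5 m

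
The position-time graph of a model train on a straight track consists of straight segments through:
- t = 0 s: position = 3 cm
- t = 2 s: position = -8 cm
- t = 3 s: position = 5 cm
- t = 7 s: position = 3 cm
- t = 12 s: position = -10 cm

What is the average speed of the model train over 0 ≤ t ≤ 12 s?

Average speed = (total path length)/(elapsed time); on a piecewise-linear x-t graph the path length is Σ|Δx|.
0–2 s: |Δx| = |-8 − 3| = 11 cm
2–3 s: |Δx| = |5 − -8| = 13 cm
3–7 s: |Δx| = |3 − 5| = 2 cm
7–12 s: |Δx| = |-10 − 3| = 13 cm
Total path = 39 cm; average speed = 39/12 = 3.25 cm/s.

3.25 cm/s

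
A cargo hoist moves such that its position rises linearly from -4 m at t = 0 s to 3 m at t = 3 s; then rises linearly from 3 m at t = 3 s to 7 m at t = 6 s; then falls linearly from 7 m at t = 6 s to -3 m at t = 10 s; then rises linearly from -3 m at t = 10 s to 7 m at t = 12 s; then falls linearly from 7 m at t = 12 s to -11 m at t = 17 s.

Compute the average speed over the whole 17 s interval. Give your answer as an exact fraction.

49/17 m/s

Average speed = (total path length)/(elapsed time); on a piecewise-linear x-t graph the path length is Σ|Δx|.
0–3 s: |Δx| = |3 − -4| = 7 m
3–6 s: |Δx| = |7 − 3| = 4 m
6–10 s: |Δx| = |-3 − 7| = 10 m
10–12 s: |Δx| = |7 − -3| = 10 m
12–17 s: |Δx| = |-11 − 7| = 18 m
Total path = 49 m; average speed = 49/17 = 49/17 m/s.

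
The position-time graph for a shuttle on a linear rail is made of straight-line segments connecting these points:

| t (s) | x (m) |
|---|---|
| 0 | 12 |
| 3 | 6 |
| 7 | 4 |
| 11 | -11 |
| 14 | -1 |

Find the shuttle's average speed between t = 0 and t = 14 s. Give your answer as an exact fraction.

Average speed = (total path length)/(elapsed time); on a piecewise-linear x-t graph the path length is Σ|Δx|.
0–3 s: |Δx| = |6 − 12| = 6 m
3–7 s: |Δx| = |4 − 6| = 2 m
7–11 s: |Δx| = |-11 − 4| = 15 m
11–14 s: |Δx| = |-1 − -11| = 10 m
Total path = 33 m; average speed = 33/14 = 33/14 m/s.

33/14 m/s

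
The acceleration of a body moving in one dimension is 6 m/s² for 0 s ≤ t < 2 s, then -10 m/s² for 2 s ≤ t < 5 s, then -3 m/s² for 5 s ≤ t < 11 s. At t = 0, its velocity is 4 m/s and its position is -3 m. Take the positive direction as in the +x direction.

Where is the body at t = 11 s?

-118 m

On each constant-a segment, Δv = aΔt and Δx = v₀Δt + ½aΔt²; chain segment to segment.
0–2 s: v starts 4 m/s; Δx = 4·2 + ½·6·2² = 20 m; v ends 16 m/s.
2–5 s: v starts 16 m/s; Δx = 16·3 + ½·-10·3² = 3 m; v ends -14 m/s.
5–11 s: v starts -14 m/s; Δx = -14·6 + ½·-3·6² = -138 m; v ends -32 m/s.
x(11) = -3 + Σ Δx = -118 m.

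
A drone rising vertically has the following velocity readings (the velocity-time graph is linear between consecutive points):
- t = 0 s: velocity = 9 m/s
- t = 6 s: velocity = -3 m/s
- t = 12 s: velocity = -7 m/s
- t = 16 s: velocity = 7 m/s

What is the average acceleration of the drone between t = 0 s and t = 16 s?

-0.125 m/s²

Average acceleration = Δv/Δt = (7 − 9)/(16 − 0) = -0.125 m/s².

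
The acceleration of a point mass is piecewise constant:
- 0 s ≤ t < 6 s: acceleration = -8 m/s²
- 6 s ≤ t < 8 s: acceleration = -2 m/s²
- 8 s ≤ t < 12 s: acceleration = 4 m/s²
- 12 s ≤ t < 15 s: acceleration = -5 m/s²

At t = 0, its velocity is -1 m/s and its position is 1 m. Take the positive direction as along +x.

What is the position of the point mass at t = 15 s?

-564.5 m

On each constant-a segment, Δv = aΔt and Δx = v₀Δt + ½aΔt²; chain segment to segment.
0–6 s: v starts -1 m/s; Δx = -1·6 + ½·-8·6² = -150 m; v ends -49 m/s.
6–8 s: v starts -49 m/s; Δx = -49·2 + ½·-2·2² = -102 m; v ends -53 m/s.
8–12 s: v starts -53 m/s; Δx = -53·4 + ½·4·4² = -180 m; v ends -37 m/s.
12–15 s: v starts -37 m/s; Δx = -37·3 + ½·-5·3² = -133.5 m; v ends -52 m/s.
x(15) = 1 + Σ Δx = -564.5 m.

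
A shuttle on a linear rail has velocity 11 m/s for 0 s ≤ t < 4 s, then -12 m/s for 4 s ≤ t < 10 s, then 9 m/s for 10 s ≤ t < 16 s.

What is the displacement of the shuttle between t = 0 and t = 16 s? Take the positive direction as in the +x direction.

Net displacement equals the area under the velocity-time graph (areas below the axis count negative).
0–4 s: 11 × 4 = 44 m
4–10 s: -12 × 6 = -72 m
10–16 s: 9 × 6 = 54 m
Net displacement = 26 m

26 m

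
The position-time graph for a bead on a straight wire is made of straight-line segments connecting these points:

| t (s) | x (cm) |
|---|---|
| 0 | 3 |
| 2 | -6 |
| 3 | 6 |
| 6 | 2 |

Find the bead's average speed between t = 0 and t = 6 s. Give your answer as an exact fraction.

25/6 cm/s

Average speed = (total path length)/(elapsed time); on a piecewise-linear x-t graph the path length is Σ|Δx|.
0–2 s: |Δx| = |-6 − 3| = 9 cm
2–3 s: |Δx| = |6 − -6| = 12 cm
3–6 s: |Δx| = |2 − 6| = 4 cm
Total path = 25 cm; average speed = 25/6 = 25/6 cm/s.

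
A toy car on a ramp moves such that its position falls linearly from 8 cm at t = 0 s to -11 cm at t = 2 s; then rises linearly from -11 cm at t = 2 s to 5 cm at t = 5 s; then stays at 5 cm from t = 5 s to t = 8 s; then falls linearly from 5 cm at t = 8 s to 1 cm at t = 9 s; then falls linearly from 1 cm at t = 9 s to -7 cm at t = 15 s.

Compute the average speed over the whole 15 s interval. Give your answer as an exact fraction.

47/15 cm/s

Average speed = (total path length)/(elapsed time); on a piecewise-linear x-t graph the path length is Σ|Δx|.
0–2 s: |Δx| = |-11 − 8| = 19 cm
2–5 s: |Δx| = |5 − -11| = 16 cm
5–8 s: |Δx| = |5 − 5| = 0 cm
8–9 s: |Δx| = |1 − 5| = 4 cm
9–15 s: |Δx| = |-7 − 1| = 8 cm
Total path = 47 cm; average speed = 47/15 = 47/15 cm/s.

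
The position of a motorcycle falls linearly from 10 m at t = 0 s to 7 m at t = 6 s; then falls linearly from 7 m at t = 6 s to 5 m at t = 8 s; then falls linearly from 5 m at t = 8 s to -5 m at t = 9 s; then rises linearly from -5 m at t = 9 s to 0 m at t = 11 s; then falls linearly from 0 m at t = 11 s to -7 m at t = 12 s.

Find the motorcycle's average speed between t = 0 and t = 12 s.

2.25 m/s

Average speed = (total path length)/(elapsed time); on a piecewise-linear x-t graph the path length is Σ|Δx|.
0–6 s: |Δx| = |7 − 10| = 3 m
6–8 s: |Δx| = |5 − 7| = 2 m
8–9 s: |Δx| = |-5 − 5| = 10 m
9–11 s: |Δx| = |0 − -5| = 5 m
11–12 s: |Δx| = |-7 − 0| = 7 m
Total path = 27 m; average speed = 27/12 = 2.25 m/s.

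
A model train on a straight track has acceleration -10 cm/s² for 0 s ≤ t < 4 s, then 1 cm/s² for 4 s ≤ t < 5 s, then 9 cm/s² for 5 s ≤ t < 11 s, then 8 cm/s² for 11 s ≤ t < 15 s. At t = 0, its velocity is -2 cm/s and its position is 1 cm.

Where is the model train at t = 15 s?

-96.5 cm

On each constant-a segment, Δv = aΔt and Δx = v₀Δt + ½aΔt²; chain segment to segment.
0–4 s: v starts -2 cm/s; Δx = -2·4 + ½·-10·4² = -88 cm; v ends -42 cm/s.
4–5 s: v starts -42 cm/s; Δx = -42·1 + ½·1·1² = -41.5 cm; v ends -41 cm/s.
5–11 s: v starts -41 cm/s; Δx = -41·6 + ½·9·6² = -84 cm; v ends 13 cm/s.
11–15 s: v starts 13 cm/s; Δx = 13·4 + ½·8·4² = 116 cm; v ends 45 cm/s.
x(15) = 1 + Σ Δx = -96.5 cm.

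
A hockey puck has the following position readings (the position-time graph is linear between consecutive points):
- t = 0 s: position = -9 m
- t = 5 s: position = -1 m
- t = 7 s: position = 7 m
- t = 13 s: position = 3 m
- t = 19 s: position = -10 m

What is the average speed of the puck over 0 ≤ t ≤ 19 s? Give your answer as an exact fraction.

33/19 m/s

Average speed = (total path length)/(elapsed time); on a piecewise-linear x-t graph the path length is Σ|Δx|.
0–5 s: |Δx| = |-1 − -9| = 8 m
5–7 s: |Δx| = |7 − -1| = 8 m
7–13 s: |Δx| = |3 − 7| = 4 m
13–19 s: |Δx| = |-10 − 3| = 13 m
Total path = 33 m; average speed = 33/19 = 33/19 m/s.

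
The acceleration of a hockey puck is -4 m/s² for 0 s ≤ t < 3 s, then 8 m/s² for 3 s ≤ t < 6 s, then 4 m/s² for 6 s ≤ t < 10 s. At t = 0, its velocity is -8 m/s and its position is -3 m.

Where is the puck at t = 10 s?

On each constant-a segment, Δv = aΔt and Δx = v₀Δt + ½aΔt²; chain segment to segment.
0–3 s: v starts -8 m/s; Δx = -8·3 + ½·-4·3² = -42 m; v ends -20 m/s.
3–6 s: v starts -20 m/s; Δx = -20·3 + ½·8·3² = -24 m; v ends 4 m/s.
6–10 s: v starts 4 m/s; Δx = 4·4 + ½·4·4² = 48 m; v ends 20 m/s.
x(10) = -3 + Σ Δx = -21 m.

-21 m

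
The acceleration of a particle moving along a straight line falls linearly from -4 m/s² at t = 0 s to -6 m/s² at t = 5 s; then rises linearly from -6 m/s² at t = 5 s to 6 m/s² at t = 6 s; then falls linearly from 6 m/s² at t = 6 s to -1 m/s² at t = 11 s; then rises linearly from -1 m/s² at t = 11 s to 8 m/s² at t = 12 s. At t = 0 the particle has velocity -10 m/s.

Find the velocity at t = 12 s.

-19 m/s

Δv equals the area under the a-t graph; then v = v₀ + Δv.
0–5 s: ½(-4 + -6)(5) = -25 m/s
5–6 s: ½(-6 + 6)(1) = 0 m/s
6–11 s: ½(6 + -1)(5) = 12.5 m/s
11–12 s: ½(-1 + 8)(1) = 3.5 m/s
Δv = -9 m/s, so v(12) = -10 + (-9) = -19 m/s.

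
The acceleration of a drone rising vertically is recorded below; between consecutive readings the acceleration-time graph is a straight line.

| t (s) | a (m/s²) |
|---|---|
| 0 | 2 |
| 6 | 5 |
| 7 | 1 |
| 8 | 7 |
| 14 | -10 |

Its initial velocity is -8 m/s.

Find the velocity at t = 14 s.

11 m/s

Δv equals the area under the a-t graph; then v = v₀ + Δv.
0–6 s: ½(2 + 5)(6) = 21 m/s
6–7 s: ½(5 + 1)(1) = 3 m/s
7–8 s: ½(1 + 7)(1) = 4 m/s
8–14 s: ½(7 + -10)(6) = -9 m/s
Δv = 19 m/s, so v(14) = -8 + (19) = 11 m/s.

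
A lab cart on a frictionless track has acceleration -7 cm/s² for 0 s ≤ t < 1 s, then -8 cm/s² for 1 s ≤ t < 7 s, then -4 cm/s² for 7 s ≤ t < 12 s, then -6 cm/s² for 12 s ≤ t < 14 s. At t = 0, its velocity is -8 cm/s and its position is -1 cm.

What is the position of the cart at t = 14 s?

-789.5 cm

On each constant-a segment, Δv = aΔt and Δx = v₀Δt + ½aΔt²; chain segment to segment.
0–1 s: v starts -8 cm/s; Δx = -8·1 + ½·-7·1² = -11.5 cm; v ends -15 cm/s.
1–7 s: v starts -15 cm/s; Δx = -15·6 + ½·-8·6² = -234 cm; v ends -63 cm/s.
7–12 s: v starts -63 cm/s; Δx = -63·5 + ½·-4·5² = -365 cm; v ends -83 cm/s.
12–14 s: v starts -83 cm/s; Δx = -83·2 + ½·-6·2² = -178 cm; v ends -95 cm/s.
x(14) = -1 + Σ Δx = -789.5 cm.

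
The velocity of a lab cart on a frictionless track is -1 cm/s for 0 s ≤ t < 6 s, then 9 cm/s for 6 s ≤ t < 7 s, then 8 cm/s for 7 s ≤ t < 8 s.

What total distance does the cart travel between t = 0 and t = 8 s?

Distance (not displacement) is the total path length: add the absolute areas under v-t.
0–6 s: |-1| × 6 = 6 cm
6–7 s: |9| × 1 = 9 cm
7–8 s: |8| × 1 = 8 cm
Total distance = 23 cm

23 cm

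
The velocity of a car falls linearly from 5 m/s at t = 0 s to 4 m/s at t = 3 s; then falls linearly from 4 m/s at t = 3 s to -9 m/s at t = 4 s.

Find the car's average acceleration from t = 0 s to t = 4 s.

-3.5 m/s²

Average acceleration = Δv/Δt = (-9 − 5)/(4 − 0) = -3.5 m/s².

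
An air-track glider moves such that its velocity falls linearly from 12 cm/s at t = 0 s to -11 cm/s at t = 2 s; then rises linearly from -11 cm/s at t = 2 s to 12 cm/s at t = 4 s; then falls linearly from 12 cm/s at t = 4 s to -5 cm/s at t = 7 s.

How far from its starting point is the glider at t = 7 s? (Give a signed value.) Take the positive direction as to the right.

12.5 cm

Net displacement equals the area under the velocity-time graph (areas below the axis count negative).
0–2 s: ½(12 + -11)(2) = 1 cm
2–4 s: ½(-11 + 12)(2) = 1 cm
4–7 s: ½(12 + -5)(3) = 10.5 cm
Net displacement = 12.5 cm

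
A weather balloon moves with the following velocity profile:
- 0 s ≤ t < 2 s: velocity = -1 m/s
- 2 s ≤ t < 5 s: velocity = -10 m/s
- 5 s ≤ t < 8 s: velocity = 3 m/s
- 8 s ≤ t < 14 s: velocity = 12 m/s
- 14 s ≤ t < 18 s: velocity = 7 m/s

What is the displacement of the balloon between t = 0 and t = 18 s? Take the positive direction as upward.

77 m

Net displacement equals the area under the velocity-time graph (areas below the axis count negative).
0–2 s: -1 × 2 = -2 m
2–5 s: -10 × 3 = -30 m
5–8 s: 3 × 3 = 9 m
8–14 s: 12 × 6 = 72 m
14–18 s: 7 × 4 = 28 m
Net displacement = 77 m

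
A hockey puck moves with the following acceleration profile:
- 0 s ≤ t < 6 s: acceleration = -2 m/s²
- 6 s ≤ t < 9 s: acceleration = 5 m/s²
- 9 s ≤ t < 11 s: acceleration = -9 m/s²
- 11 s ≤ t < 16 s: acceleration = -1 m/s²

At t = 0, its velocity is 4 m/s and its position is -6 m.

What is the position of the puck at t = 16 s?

-91 m

On each constant-a segment, Δv = aΔt and Δx = v₀Δt + ½aΔt²; chain segment to segment.
0–6 s: v starts 4 m/s; Δx = 4·6 + ½·-2·6² = -12 m; v ends -8 m/s.
6–9 s: v starts -8 m/s; Δx = -8·3 + ½·5·3² = -1.5 m; v ends 7 m/s.
9–11 s: v starts 7 m/s; Δx = 7·2 + ½·-9·2² = -4 m; v ends -11 m/s.
11–16 s: v starts -11 m/s; Δx = -11·5 + ½·-1·5² = -67.5 m; v ends -16 m/s.
x(16) = -6 + Σ Δx = -91 m.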